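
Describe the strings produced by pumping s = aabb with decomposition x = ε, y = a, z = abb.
{xy^i z : i ≥ 0} = {a^(i+1) b^2 : i ≥ 0} = {abb, aabb, aaabb, ...}

With x = ε, y = a, z = abb: Starting with aabb and pumping the first 'a' (z = abb keeps the second 'a'), we get strings with i+1 a's followed by 2 b's for i = 0, 1, 2, ...; note bb is not produced because z always contributes one a.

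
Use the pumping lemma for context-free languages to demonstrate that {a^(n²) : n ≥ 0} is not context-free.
Assume for contradiction that L is context-free, and let p ≥ 1 be the pumping length given by the pumping lemma for CFLs.
Choose s = a^(p²). Then s ∈ L and |s| = p² ≥ p.
By the CFL pumping lemma, s = uvxyz for some u, v, x, y, z with |vxy| ≤ p, |vy| ≥ 1, and uv^i xy^i z ∈ L for every i ≥ 0.
All symbols are a's, so only lengths matter: let k = |vy|, with 1 ≤ k ≤ |vxy| ≤ p.

Take i = 2: |uv²xy²z| = p² + k, and p² < p² + k ≤ p² + p < (p + 1)².
So the length lies strictly between consecutive squares and is not a perfect square; uv²xy²z ∉ L.

This contradicts the CFL pumping lemma, which requires uv^i xy^i z ∈ L for all i ≥ 0.
Hence L = {a^(n²) : n ≥ 0} is not context-free. ∎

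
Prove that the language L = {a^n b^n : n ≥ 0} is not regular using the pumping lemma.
Assume for contradiction that L is regular, and let p ≥ 1 be the pumping length given by the pumping lemma.
Choose s = a^p b^p. Then s ∈ L and |s| = 2p ≥ p.
By the pumping lemma, s = xyz for some x, y, z with |xy| ≤ p, |y| ≥ 1, and xy^i z ∈ L for every i ≥ 0.
Since |xy| ≤ p and the first p symbols of s are all a's, we must have y = a^k for some k with 1 ≤ k ≤ p.

Take i = 0: xy⁰z = a^(p − k) b^p.
This string has p − k a's but p b's, and p − k < p because k ≥ 1. So xy⁰z ∉ L.

This contradicts the pumping lemma, which requires xy^i z ∈ L for all i ≥ 0.
Hence L = {a^n b^n : n ≥ 0} is not regular. ∎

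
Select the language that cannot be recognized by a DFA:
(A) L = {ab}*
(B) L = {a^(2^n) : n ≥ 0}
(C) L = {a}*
(B) {a^(2^n) : n ≥ 0}

(B) L = {a^(2^n) : n ≥ 0} is NOT regular.

The pumping lemma can be used to prove this:
After pumping, length is no longer a power of 2

The other languages are regular because they can be recognized by finite automata.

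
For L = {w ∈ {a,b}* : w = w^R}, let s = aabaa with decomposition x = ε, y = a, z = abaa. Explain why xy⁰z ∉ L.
xy⁰z = abaa ∉ L

Pumping with i = 0 replaces y = a by y⁰ = ε:
- Original: s = xyz = aabaa; aabaa reversed is aabaa, the same string, so it is a palindrome and is in L
- Pumped: xy⁰z = ε · ε · abaa = abaa
- abaa reversed is aaba ≠ abaa, so it is not a palindrome and is not in L

The pumping lemma would require xy⁰z ∈ L, so this decomposition yields a contradiction.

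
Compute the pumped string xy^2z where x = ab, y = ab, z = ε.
ababab

Given x = 'ab', y = 'ab', z = '' and i = 2:

xy^2z = x + y·y·...·y (2 times) + z
       = 'ab' + 'ab'^2 + ''
       = 'ab' + 'abab' + ''
       = 'ababab'

The pumped string is 'ababab' with length 6.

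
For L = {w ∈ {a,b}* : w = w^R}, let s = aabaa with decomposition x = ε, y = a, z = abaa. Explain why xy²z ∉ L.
xy²z = aaabaa ∉ L

Pumping with i = 2 replaces y = a by y² = aa:
- Original: s = xyz = aabaa; aabaa reversed is aabaa, the same string, so it is a palindrome and is in L
- Pumped: xy²z = ε · aa · abaa = aaabaa
- aaabaa reversed is aabaaa ≠ aaabaa, so it is not a palindrome and is not in L

The pumping lemma would require xy²z ∈ L, so this decomposition yields a contradiction.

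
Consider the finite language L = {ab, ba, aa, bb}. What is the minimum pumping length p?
p = 3

For a finite language L, the pumping lemma holds vacuously if p > max|s| for s ∈ L.

The longest string in L = {ab, ba, aa, bb} has length 2.
If p = 3, then no string s ∈ L has |s| ≥ p, so the condition is vacuously true.

The minimum pumping length is p = 3.

Why no smaller p works: for any p ≤ 2, the longest string s ∈ L has |s| = 2 ≥ p, so it would
have to be pumpable; but pumping up (i = 2, 3, ...) produces ever longer strings, which cannot all lie in the
finite language L. So the pumping property fails for every p ≤ 2.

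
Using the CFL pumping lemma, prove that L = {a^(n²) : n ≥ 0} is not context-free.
Assume for contradiction that L is context-free, and let p ≥ 1 be the pumping length given by the pumping lemma for CFLs.
Choose s = a^(p²). Then s ∈ L and |s| = p² ≥ p.
By the CFL pumping lemma, s = uvxyz for some u, v, x, y, z with |vxy| ≤ p, |vy| ≥ 1, and uv^i xy^i z ∈ L for every i ≥ 0.
All symbols are a's, so only lengths matter: let k = |vy|, with 1 ≤ k ≤ |vxy| ≤ p.

Take i = 2: |uv²xy²z| = p² + k, and p² < p² + k ≤ p² + p < (p + 1)².
So the length lies strictly between consecutive squares and is not a perfect square; uv²xy²z ∉ L.

This contradicts the CFL pumping lemma, which requires uv^i xy^i z ∈ L for all i ≥ 0.
Hence L = {a^(n²) : n ≥ 0} is not context-free. ∎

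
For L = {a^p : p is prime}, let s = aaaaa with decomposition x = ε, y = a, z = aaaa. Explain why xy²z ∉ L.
xy²z = aaaaaa ∉ L

Pumping with i = 2 replaces y = a by y² = aa:
- Original: s = xyz = aaaaa; aaaaa has length 5, which is prime, so it is in L
- Pumped: xy²z = ε · aa · aaaa = aaaaaa
- aaaaaa has length 6 = 2 × 3, which is not prime, so it is not in L

The pumping lemma would require xy²z ∈ L, so this decomposition yields a contradiction.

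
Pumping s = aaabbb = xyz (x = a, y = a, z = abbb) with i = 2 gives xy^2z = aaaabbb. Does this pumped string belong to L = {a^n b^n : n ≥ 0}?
No

xy²z = a · aa · abbb = aaaabbb.
aaaabbb has 4 a's and 3 b's; 4 ≠ 3, so it is not in L.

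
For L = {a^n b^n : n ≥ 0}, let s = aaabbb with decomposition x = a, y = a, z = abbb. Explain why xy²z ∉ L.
xy²z = aaaabbb ∉ L

Pumping with i = 2 replaces y = a by y² = aa:
- Original: s = xyz = aaabbb; aaabbb = a^3 b^3 has equal counts (3 = 3), so it is in L
- Pumped: xy²z = a · aa · abbb = aaaabbb
- aaaabbb has 4 a's and 3 b's; 4 ≠ 3, so it is not in L

The pumping lemma would require xy²z ∈ L, so this decomposition yields a contradiction.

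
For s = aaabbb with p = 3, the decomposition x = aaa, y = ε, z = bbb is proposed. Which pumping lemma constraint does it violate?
Violated: |y| > 0

The decomposition x = aaa, y = ε, z = bbb for s = aaabbb with p = 3
violates the constraint: |y| > 0

|y| = 0, but the pumping lemma requires |y| > 0 (y must be non-empty).

Pumping lemma constraints:
1. xyz = s (decomposition is valid)
2. |xy| ≤ p
3. |y| > 0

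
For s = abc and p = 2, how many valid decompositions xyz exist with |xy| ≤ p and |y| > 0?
3

For s = 'abc' with pumping length p = 2:

Constraints: |xy| ≤ 2, |y| > 0

Valid decompositions (|xy| ≤ p, |y| ≥ 1):
  • x='', y='a', z='bc'
  • x='a', y='b', z='c'
  • x='', y='ab', z='c'

Total count: 3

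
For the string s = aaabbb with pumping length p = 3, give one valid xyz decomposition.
x = 'aa', y = 'a', z = 'bbb'

For s = aaabbb and p = 3, one valid decomposition is:
- x = 'aa' (length 2)
- y = 'a' (length 1)
- z = 'bbb' (length 3)

Verification:
- xyz = 'aa' + 'a' + 'bbb' = aaabbb ✓
- |xy| = 3 ≤ 3 ✓
- |y| = 1 > 0 ✓

All pumping lemma constraints are satisfied.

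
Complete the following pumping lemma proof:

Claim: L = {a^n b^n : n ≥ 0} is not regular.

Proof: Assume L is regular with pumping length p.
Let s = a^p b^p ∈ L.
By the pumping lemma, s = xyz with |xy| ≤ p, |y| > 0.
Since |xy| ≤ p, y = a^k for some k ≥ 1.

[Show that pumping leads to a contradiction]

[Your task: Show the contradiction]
Consider xy²z = a^(p+k) b^p.

Since k ≥ 1, we have p + k > p.
So xy²z has more a's than b's: (p+k) a's vs p b's.
This means xy²z ∉ L because a^n b^n requires equal counts.

This contradicts the pumping lemma which states xy²z ∈ L.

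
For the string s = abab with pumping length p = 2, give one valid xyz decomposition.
x = '', y = 'a', z = 'bab'

For s = abab and p = 2, one valid decomposition is:
- x = '' (length 0)
- y = 'a' (length 1)
- z = 'bab' (length 3)

Verification:
- xyz = '' + 'a' + 'bab' = abab ✓
- |xy| = 1 ≤ 2 ✓
- |y| = 1 > 0 ✓

All pumping lemma constraints are satisfied.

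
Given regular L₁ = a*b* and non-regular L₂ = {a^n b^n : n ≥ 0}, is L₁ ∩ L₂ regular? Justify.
No — L₁ ∩ L₂ is not regular.

Every string a^n b^n already lies in a*b*, so L₁ ∩ L₂ = {a^n b^n : n ≥ 0} = L₂ itself, which is the standard non-regular language (pump s = a^p b^p).

Note that the bare facts "L₁ regular, L₂ non-regular" do not settle the question by themselves: the closure of regular languages under ∪, ∩, complement and difference applies only when BOTH operands are regular. With a non-regular operand the result can come out regular or non-regular depending on the specific languages, so one has to work out L₁ ∩ L₂ for this particular pair, as above.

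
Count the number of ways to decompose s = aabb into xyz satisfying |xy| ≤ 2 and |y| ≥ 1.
3

For s = 'aabb' with pumping length p = 2:

Constraints: |xy| ≤ 2, |y| > 0

Valid decompositions (|xy| ≤ p, |y| ≥ 1):
  • x='', y='a', z='abb'
  • x='a', y='a', z='bb'
  • x='', y='aa', z='bb'

Total count: 3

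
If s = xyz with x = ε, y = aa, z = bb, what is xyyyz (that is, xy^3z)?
aaaaaabb

Given x = '', y = 'aa', z = 'bb' and i = 3:

xy^3z = x + y·y·...·y (3 times) + z
       = '' + 'aa'^3 + 'bb'
       = '' + 'aaaaaa' + 'bb'
       = 'aaaaaabb'

The pumped string is 'aaaaaabb' with length 8.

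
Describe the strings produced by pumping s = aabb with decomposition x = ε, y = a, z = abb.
{xy^i z : i ≥ 0} = {a^(i+1) b^2 : i ≥ 0} = {abb, aabb, aaabb, ...}

With x = ε, y = a, z = abb: Starting with aabb and pumping the first 'a' (z = abb keeps the second 'a'), we get strings with i+1 a's followed by 2 b's for i = 0, 1, 2, ...; note bb is not produced because z always contributes one a.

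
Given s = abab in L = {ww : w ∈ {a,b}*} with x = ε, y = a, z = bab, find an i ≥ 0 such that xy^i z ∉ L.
i = 0

xy⁰z = ε · ε · bab = bab; bab has odd length 3, so it cannot be written as ww and is not in L.
(Other choices also work, e.g. i = 2, 3; only i = 1 is guaranteed to stay in L since xy¹z = s.)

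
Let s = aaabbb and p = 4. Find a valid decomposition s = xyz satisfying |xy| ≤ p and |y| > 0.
x = '', y = 'a', z = 'aabbb'

For s = aaabbb and p = 4, one valid decomposition is:
- x = '' (length 0)
- y = 'a' (length 1)
- z = 'aabbb' (length 5)

Verification:
- xyz = '' + 'a' + 'aabbb' = aaabbb ✓
- |xy| = 1 ≤ 4 ✓
- |y| = 1 > 0 ✓

All pumping lemma constraints are satisfied.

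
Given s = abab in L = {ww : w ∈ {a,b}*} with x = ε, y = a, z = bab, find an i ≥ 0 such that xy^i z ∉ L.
i = 2

xy²z = ε · aa · bab = aabab; aabab has odd length 5, so it cannot be written as ww and is not in L.
(Other choices also work, e.g. i = 0, 3; only i = 1 is guaranteed to stay in L since xy¹z = s.)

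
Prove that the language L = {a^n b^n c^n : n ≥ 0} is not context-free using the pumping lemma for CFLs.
Assume for contradiction that L is context-free, and let p ≥ 1 be the pumping length given by the pumping lemma for CFLs.
Choose s = a^p b^p c^p. Then s ∈ L and |s| = 3p ≥ p.
By the CFL pumping lemma, s = uvxyz for some u, v, x, y, z with |vxy| ≤ p, |vy| ≥ 1, and uv^i xy^i z ∈ L for every i ≥ 0.

Because |vxy| ≤ p, the window vxy cannot contain both an a and a c: any substring of s containing both must include the entire block b^p plus at least one a and one c, so it has length ≥ p + 2 > p.
Hence at least one of the letters a, c does not occur in vy at all.

Take i = 0: the string uxz is obtained from s by deleting |vy| ≥ 1 symbols, so |uxz| = 3p − |vy| < 3p.
But the letter (a or c) that does not occur in vy still occurs exactly p times in uxz. Every string of L with exactly p copies of some letter is a^p b^p c^p, of length 3p. Since |uxz| < 3p, uxz ∉ L.

This contradicts the CFL pumping lemma, which requires uv^i xy^i z ∈ L for all i ≥ 0.
Hence L = {a^n b^n c^n : n ≥ 0} is not context-free. ∎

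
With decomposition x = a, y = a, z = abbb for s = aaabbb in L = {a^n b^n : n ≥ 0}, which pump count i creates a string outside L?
i = 2

xy²z = a · aa · abbb = aaaabbb; aaaabbb has 4 a's and 3 b's; 4 ≠ 3, so it is not in L.
(Other choices also work, e.g. i = 0, 3; only i = 1 is guaranteed to stay in L since xy¹z = s.)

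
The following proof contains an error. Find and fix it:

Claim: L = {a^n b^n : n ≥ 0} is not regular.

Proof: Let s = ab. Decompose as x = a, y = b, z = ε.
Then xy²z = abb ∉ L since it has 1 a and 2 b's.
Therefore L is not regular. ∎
Error: The string s = ab might be shorter than the pumping length p.

Correction: Choose s = a^p b^p to ensure |s| ≥ p. Also, the decomposition is wrong: with |xy| ≤ p, y cannot include b's when s starts with p a's.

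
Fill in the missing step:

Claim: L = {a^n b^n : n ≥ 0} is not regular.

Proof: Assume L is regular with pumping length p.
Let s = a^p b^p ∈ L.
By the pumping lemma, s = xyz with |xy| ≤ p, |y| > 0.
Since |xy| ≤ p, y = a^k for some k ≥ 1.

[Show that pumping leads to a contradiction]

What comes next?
Consider xy²z = a^(p+k) b^p.

Since k ≥ 1, we have p + k > p.
So xy²z has more a's than b's: (p+k) a's vs p b's.
This means xy²z ∉ L because a^n b^n requires equal counts.

This contradicts the pumping lemma which states xy²z ∈ L.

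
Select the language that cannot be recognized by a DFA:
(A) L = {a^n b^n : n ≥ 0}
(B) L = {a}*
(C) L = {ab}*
(A) {a^n b^n : n ≥ 0}

(A) L = {a^n b^n : n ≥ 0} is NOT regular.

The pumping lemma can be used to prove this:
After pumping, the number of a's and b's become unequal

The other languages are regular because they can be recognized by finite automata.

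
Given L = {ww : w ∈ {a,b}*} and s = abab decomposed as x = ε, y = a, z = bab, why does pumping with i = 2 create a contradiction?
xy²z = aabab ∉ L

Pumping with i = 2 replaces y = a by y² = aa:
- Original: s = xyz = abab; abab splits into halves ab · ab, which are equal, so it is in L (w = ab)
- Pumped: xy²z = ε · aa · bab = aabab
- aabab has odd length 5, so it cannot be written as ww and is not in L

The pumping lemma would require xy²z ∈ L, so this decomposition yields a contradiction.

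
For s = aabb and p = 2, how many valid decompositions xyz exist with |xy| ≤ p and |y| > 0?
3

For s = 'aabb' with pumping length p = 2:

Constraints: |xy| ≤ 2, |y| > 0

Valid decompositions (|xy| ≤ p, |y| ≥ 1):
  • x='', y='a', z='abb'
  • x='a', y='a', z='bb'
  • x='', y='aa', z='bb'

Total count: 3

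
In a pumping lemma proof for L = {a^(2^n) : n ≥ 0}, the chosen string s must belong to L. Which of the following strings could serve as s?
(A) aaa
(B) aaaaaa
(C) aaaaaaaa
(C) aaaaaaaa

The pumping lemma is applied to a string s that lies in L, so first check membership of each option:
- (A) aaa has length 3, strictly between 2^1 = 2 and 2^2 = 4, so it is not in L ✗
- (B) aaaaaa has length 6, strictly between 2^2 = 4 and 2^3 = 8, so it is not in L ✗
- (C) aaaaaaaa has length 8 = 2^3, so it is in L ✓

Only (C) aaaaaaaa is in L, so it is the only candidate that could play the role of s.
(In a complete proof one picks s in terms of the pumping length p so that |s| ≥ p is guaranteed; a fixed string like aaaaaaaa illustrates the shape of such an s.)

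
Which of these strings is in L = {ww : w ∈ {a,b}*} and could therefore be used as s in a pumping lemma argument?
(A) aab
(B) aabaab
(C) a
(B) aabaab

The pumping lemma is applied to a string s that lies in L, so first check membership of each option:
- (A) aab has odd length 3, so it cannot be written as ww and is not in L ✗
- (B) aabaab splits into halves aab · aab, which are equal, so it is in L (w = aab) ✓
- (C) a has odd length 1, so it cannot be written as ww and is not in L ✗

Only (B) aabaab is in L, so it is the only candidate that could play the role of s.
(In a complete proof one picks s in terms of the pumping length p so that |s| ≥ p is guaranteed; a fixed string like aabaab illustrates the shape of such an s.)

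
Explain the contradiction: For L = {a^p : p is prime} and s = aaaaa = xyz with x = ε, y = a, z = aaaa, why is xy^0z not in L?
xy⁰z = aaaa ∉ L

Pumping with i = 0 replaces y = a by y⁰ = ε:
- Original: s = xyz = aaaaa; aaaaa has length 5, which is prime, so it is in L
- Pumped: xy⁰z = ε · ε · aaaa = aaaa
- aaaa has length 4 = 2 × 2, which is not prime, so it is not in L

The pumping lemma would require xy⁰z ∈ L, so this decomposition yields a contradiction.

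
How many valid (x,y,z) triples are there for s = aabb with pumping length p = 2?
3

For s = 'aabb' with pumping length p = 2:

Constraints: |xy| ≤ 2, |y| > 0

Valid decompositions (|xy| ≤ p, |y| ≥ 1):
  • x='', y='a', z='abb'
  • x='a', y='a', z='bb'
  • x='', y='aa', z='bb'

Total count: 3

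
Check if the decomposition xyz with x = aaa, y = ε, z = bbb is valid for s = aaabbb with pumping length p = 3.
Violated: |y| > 0

The decomposition x = aaa, y = ε, z = bbb for s = aaabbb with p = 3
violates the constraint: |y| > 0

|y| = 0, but the pumping lemma requires |y| > 0 (y must be non-empty).

Pumping lemma constraints:
1. xyz = s (decomposition is valid)
2. |xy| ≤ p
3. |y| > 0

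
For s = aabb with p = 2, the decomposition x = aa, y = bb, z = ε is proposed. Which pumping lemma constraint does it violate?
Violated: |xy| ≤ p

The decomposition x = aa, y = bb, z = ε for s = aabb with p = 2
violates the constraint: |xy| ≤ p

|xy| = |aabb| = 4 > 2 = p. The decomposition puts too many characters in xy.

Pumping lemma constraints:
1. xyz = s (decomposition is valid)
2. |xy| ≤ p
3. |y| > 0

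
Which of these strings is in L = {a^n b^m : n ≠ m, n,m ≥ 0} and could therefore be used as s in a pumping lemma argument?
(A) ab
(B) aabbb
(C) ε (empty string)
(B) aabbb

The pumping lemma is applied to a string s that lies in L, so first check membership of each option:
- (A) ab = a^1 b^1 has n = m = 1, so it is not in L ✗
- (B) aabbb = a^2 b^3 with 2 ≠ 3, so it is in L ✓
- (C) ε = a^0 b^0 has n = m = 0, so it is not in L ✗

Only (B) aabbb is in L, so it is the only candidate that could play the role of s.
(In a complete proof one picks s in terms of the pumping length p so that |s| ≥ p is guaranteed; a fixed string like aabbb illustrates the shape of such an s.)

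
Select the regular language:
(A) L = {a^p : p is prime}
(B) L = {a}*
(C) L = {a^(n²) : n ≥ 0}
(B) {a}*

(B) L = {a}* is regular.

This can be recognized by a finite automaton (DFA/NFA).
Regular expressions like {a}* define regular languages.

The other choices are not regular:
- {a^(n²) : n ≥ 0}: After pumping, length is no longer a perfect square
- {a^p : p is prime}: After pumping, the length becomes composite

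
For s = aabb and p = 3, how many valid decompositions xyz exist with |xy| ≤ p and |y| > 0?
6

For s = 'aabb' with pumping length p = 3:

Constraints: |xy| ≤ 3, |y| > 0

Valid decompositions (|xy| ≤ p, |y| ≥ 1):
  • x='', y='a', z='abb'
  • x='a', y='a', z='bb'
  • x='', y='aa', z='bb'
  • x='aa', y='b', z='b'
  • x='a', y='ab', z='b'
  • x='', y='aab', z='b'

Total count: 6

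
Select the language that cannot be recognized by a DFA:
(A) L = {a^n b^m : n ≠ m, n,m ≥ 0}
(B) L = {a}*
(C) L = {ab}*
(A) {a^n b^m : n ≠ m, n,m ≥ 0}

(A) L = {a^n b^m : n ≠ m, n,m ≥ 0} is NOT regular.

The pumping lemma can be used to prove this:
After pumping a's, we can make n = m

The other languages are regular because they can be recognized by finite automata.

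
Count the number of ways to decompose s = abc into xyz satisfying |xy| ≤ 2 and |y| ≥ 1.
3

For s = 'abc' with pumping length p = 2:

Constraints: |xy| ≤ 2, |y| > 0

Valid decompositions (|xy| ≤ p, |y| ≥ 1):
  • x='', y='a', z='bc'
  • x='a', y='b', z='c'
  • x='', y='ab', z='c'

Total count: 3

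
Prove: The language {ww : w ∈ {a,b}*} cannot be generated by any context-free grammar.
Assume for contradiction that L is context-free, and let p ≥ 1 be the pumping length given by the pumping lemma for CFLs.
Choose s = a^p b^p a^p b^p. Then s ∈ L (take w = a^p b^p) and |s| = 4p ≥ p.
By the CFL pumping lemma, s = uvxyz for some u, v, x, y, z with |vxy| ≤ p, |vy| ≥ 1, and uv^i xy^i z ∈ L for every i ≥ 0.

Write s as four blocks A₁ B₁ A₂ B₂ with A₁ = A₂ = a^p and B₁ = B₂ = b^p. Since |vxy| ≤ p, the window vxy lies inside at most two adjacent blocks. Take i = 0 and let t = uxz, so |t| = 4p − |vy| with 1 ≤ |vy| ≤ p. If |t| is odd, t ∉ L immediately, so assume |vy| is even (hence |vy| ≥ 2) and |t|/2 = 2p − |vy|/2, which satisfies p ≤ |t|/2 ≤ 2p − 1.

Case 1 (vxy inside A₁B₁): t = a^(p−j) b^(p−l) a^p b^p with j + l = |vy|. The second half of t has length < 2p, so it is a suffix of the trailing a^p b^p and ends in b; the first half is a^(p−j) b^(p−l) a^((j+l)/2), which ends in a because (j+l)/2 ≥ 1. The halves differ, so t ∉ L.

Case 2 (vxy inside B₁A₂, straddling the middle): t = a^p b^(p−j) a^(p−l) b^p with j + l = |vy|. If t = ww, then w is a prefix of t of length ≥ p, so w begins with a^p; and w is a suffix of t of length ≥ p, so w ends with b^p. That forces |w| ≥ 2p, contradicting |w| = |t|/2 ≤ 2p − 1. So t ∉ L.

Case 3 (vxy inside A₂B₂): t = a^p b^p a^(p−j) b^(p−l) with j + l = |vy|. The first half of t is a prefix of a^p b^p, so it begins with a; the second half is b^((j+l)/2) a^(p−j) b^(p−l), which begins with b. The halves differ, so t ∉ L.

In every case uv⁰xy⁰z = uxz ∉ L.

This contradicts the CFL pumping lemma, which requires uv^i xy^i z ∈ L for all i ≥ 0.
Hence L = {ww : w ∈ {a,b}*} is not context-free. ∎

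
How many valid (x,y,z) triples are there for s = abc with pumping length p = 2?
3

For s = 'abc' with pumping length p = 2:

Constraints: |xy| ≤ 2, |y| > 0

Valid decompositions (|xy| ≤ p, |y| ≥ 1):
  • x='', y='a', z='bc'
  • x='a', y='b', z='c'
  • x='', y='ab', z='c'

Total count: 3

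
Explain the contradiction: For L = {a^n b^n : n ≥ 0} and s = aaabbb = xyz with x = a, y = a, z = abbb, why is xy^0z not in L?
xy⁰z = aabbb ∉ L

Pumping with i = 0 replaces y = a by y⁰ = ε:
- Original: s = xyz = aaabbb; aaabbb = a^3 b^3 has equal counts (3 = 3), so it is in L
- Pumped: xy⁰z = a · ε · abbb = aabbb
- aabbb has 2 a's and 3 b's; 2 ≠ 3, so it is not in L

The pumping lemma would require xy⁰z ∈ L, so this decomposition yields a contradiction.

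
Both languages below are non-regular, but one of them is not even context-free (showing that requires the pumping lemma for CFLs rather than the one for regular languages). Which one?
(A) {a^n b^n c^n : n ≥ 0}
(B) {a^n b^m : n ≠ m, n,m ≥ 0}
(A) {a^n b^n c^n : n ≥ 0}

(A) {a^n b^n c^n : n ≥ 0} requires the CFL pumping lemma.

- {a^n b^m : n ≠ m, n,m ≥ 0} is context-free (but not regular)
  • Can be shown non-regular with the regular pumping lemma
  • After pumping a's, we can make n = m

- {a^n b^n c^n : n ≥ 0} is NOT context-free
  • Requires the CFL pumping lemma to prove
  • Cannot maintain three equal counts simultaneously

The CFL pumping lemma is "stronger" in that it can prove non-membership
in the larger class of context-free languages.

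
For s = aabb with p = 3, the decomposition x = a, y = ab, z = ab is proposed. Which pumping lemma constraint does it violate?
Violated: xyz = s

The decomposition x = a, y = ab, z = ab for s = aabb with p = 3
violates the constraint: xyz = s

xyz = 'a' + 'ab' + 'ab' = 'aabab' ≠ 'aabb' = s. The decomposition doesn't reconstruct s.

Pumping lemma constraints:
1. xyz = s (decomposition is valid)
2. |xy| ≤ p
3. |y| > 0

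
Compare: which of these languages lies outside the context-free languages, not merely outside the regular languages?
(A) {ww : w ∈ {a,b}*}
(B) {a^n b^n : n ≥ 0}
(A) {ww : w ∈ {a,b}*}

(A) {ww : w ∈ {a,b}*} requires the CFL pumping lemma.

- {a^n b^n : n ≥ 0} is context-free (but not regular)
  • Can be shown non-regular with the regular pumping lemma
  • After pumping, the number of a's and b's become unequal

- {ww : w ∈ {a,b}*} is NOT context-free
  • Requires the CFL pumping lemma to prove
  • Even a PDA cannot compare two arbitrary halves symbol by symbol; CFL pumping on a^p b^p a^p b^p fails

The CFL pumping lemma is "stronger" in that it can prove non-membership
in the larger class of context-free languages.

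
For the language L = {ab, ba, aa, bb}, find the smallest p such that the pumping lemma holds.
p = 3

For a finite language L, the pumping lemma holds vacuously if p > max|s| for s ∈ L.

The longest string in L = {ab, ba, aa, bb} has length 2.
If p = 3, then no string s ∈ L has |s| ≥ p, so the condition is vacuously true.

The minimum pumping length is p = 3.

Why no smaller p works: for any p ≤ 2, the longest string s ∈ L has |s| = 2 ≥ p, so it would
have to be pumpable; but pumping up (i = 2, 3, ...) produces ever longer strings, which cannot all lie in the
finite language L. So the pumping property fails for every p ≤ 2.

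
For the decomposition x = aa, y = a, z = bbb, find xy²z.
aaaabbb

Given x = 'aa', y = 'a', z = 'bbb' and i = 2:

xy^2z = x + y·y·...·y (2 times) + z
       = 'aa' + 'a'^2 + 'bbb'
       = 'aa' + 'aa' + 'bbb'
       = 'aaaabbb'

The pumped string is 'aaaabbb' with length 7.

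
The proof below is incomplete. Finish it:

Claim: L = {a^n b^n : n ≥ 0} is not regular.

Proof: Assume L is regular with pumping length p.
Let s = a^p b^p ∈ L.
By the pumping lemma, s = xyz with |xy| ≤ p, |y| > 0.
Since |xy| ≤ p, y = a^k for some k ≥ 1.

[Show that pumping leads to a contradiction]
Consider xy²z = a^(p+k) b^p.

Since k ≥ 1, we have p + k > p.
So xy²z has more a's than b's: (p+k) a's vs p b's.
This means xy²z ∉ L because a^n b^n requires equal counts.

This contradicts the pumping lemma which states xy²z ∈ L.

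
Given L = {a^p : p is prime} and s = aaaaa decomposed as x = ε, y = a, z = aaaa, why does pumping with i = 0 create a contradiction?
xy⁰z = aaaa ∉ L

Pumping with i = 0 replaces y = a by y⁰ = ε:
- Original: s = xyz = aaaaa; aaaaa has length 5, which is prime, so it is in L
- Pumped: xy⁰z = ε · ε · aaaa = aaaa
- aaaa has length 4 = 2 × 2, which is not prime, so it is not in L

The pumping lemma would require xy⁰z ∈ L, so this decomposition yields a contradiction.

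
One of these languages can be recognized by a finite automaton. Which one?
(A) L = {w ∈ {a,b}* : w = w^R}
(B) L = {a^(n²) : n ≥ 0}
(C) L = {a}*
(C) {a}*

(C) L = {a}* is regular.

This can be recognized by a finite automaton (DFA/NFA).
Regular expressions like {a}* define regular languages.

The other choices are not regular:
- {a^(n²) : n ≥ 0}: After pumping, length is no longer a perfect square
- {w ∈ {a,b}* : w = w^R}: After pumping, the string is no longer symmetric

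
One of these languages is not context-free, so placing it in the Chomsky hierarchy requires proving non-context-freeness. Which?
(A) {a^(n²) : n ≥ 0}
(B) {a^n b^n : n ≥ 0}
(A) {a^(n²) : n ≥ 0}

(A) {a^(n²) : n ≥ 0} requires the CFL pumping lemma.

- {a^n b^n : n ≥ 0} is context-free (but not regular)
  • Can be shown non-regular with the regular pumping lemma
  • After pumping, the number of a's and b's become unequal

- {a^(n²) : n ≥ 0} is NOT context-free
  • Requires the CFL pumping lemma to prove
  • Gaps between squares grow unboundedly

The CFL pumping lemma is "stronger" in that it can prove non-membership
in the larger class of context-free languages.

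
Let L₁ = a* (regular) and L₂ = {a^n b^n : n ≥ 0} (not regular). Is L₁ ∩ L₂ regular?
Yes — L₁ ∩ L₂ is regular.

A string of a* contains no b's, and the only string of {a^n b^n} with no b's is ε (n = 0). So L₁ ∩ L₂ = {ε}, a finite language, which is regular.

Note that the bare facts "L₁ regular, L₂ non-regular" do not settle the question by themselves: the closure of regular languages under ∪, ∩, complement and difference applies only when BOTH operands are regular. With a non-regular operand the result can come out regular or non-regular depending on the specific languages, so one has to work out L₁ ∩ L₂ for this particular pair, as above.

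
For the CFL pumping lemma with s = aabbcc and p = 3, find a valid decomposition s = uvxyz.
u='aa', v='b', x='b', y='c', z='c'

For s = aabbcc with pumping length p = 3:

One valid decomposition:
- u = 'aa'
- v = 'b'
- x = 'b'
- y = 'c'
- z = 'c'

Verification:
- uvxyz = 'aa' + 'b' + 'b' + 'c' + 'c' = aabbcc ✓
- |vxy| = |'bbc'| = 3 ≤ 3 ✓
- |vy| = |'bc'| = 2 > 0 ✓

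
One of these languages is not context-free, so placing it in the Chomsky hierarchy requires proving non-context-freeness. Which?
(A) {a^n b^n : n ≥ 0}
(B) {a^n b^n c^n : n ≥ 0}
(B) {a^n b^n c^n : n ≥ 0}

(B) {a^n b^n c^n : n ≥ 0} requires the CFL pumping lemma.

- {a^n b^n : n ≥ 0} is context-free (but not regular)
  • Can be shown non-regular with the regular pumping lemma
  • After pumping, the number of a's and b's become unequal

- {a^n b^n c^n : n ≥ 0} is NOT context-free
  • Requires the CFL pumping lemma to prove
  • Cannot maintain three equal counts simultaneously

The CFL pumping lemma is "stronger" in that it can prove non-membership
in the larger class of context-free languages.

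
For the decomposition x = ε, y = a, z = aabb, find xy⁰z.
aabb

Given x = '', y = 'a', z = 'aabb' and i = 0:

xy^0z = x + y·y·...·y (0 times) + z
       = '' + 'a'^0 + 'aabb'
       = '' + '' + 'aabb'
       = 'aabb'

The pumped string is 'aabb' with length 4.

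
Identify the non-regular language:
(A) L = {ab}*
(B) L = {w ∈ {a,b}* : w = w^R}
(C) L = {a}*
(B) {w ∈ {a,b}* : w = w^R}

(B) L = {w ∈ {a,b}* : w = w^R} is NOT regular.

The pumping lemma can be used to prove this:
After pumping, the string is no longer symmetric

The other languages are regular because they can be recognized by finite automata.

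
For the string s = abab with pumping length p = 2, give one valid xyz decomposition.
x = '', y = 'ab', z = 'ab'

For s = abab and p = 2, one valid decomposition is:
- x = '' (length 0)
- y = 'ab' (length 2)
- z = 'ab' (length 2)

Verification:
- xyz = '' + 'ab' + 'ab' = abab ✓
- |xy| = 2 ≤ 2 ✓
- |y| = 2 > 0 ✓

All pumping lemma constraints are satisfied.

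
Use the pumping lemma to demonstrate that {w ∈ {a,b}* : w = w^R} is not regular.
Assume for contradiction that L is regular, and let p ≥ 1 be the pumping length given by the pumping lemma.
Choose s = a^p b a^p. Then s ∈ L (it reads the same in both directions) and |s| = 2p + 1 ≥ p.
By the pumping lemma, s = xyz for some x, y, z with |xy| ≤ p, |y| ≥ 1, and xy^i z ∈ L for every i ≥ 0.
Since |xy| ≤ p and the first p symbols of s are all a's, y = a^k for some k with 1 ≤ k ≤ p.

Take i = 2: xy²z = a^(p + k) b a^p.
Its reversal is a^p b a^(p + k). These differ because the block of a's before the unique b has length p + k in one and p in the other, and p + k ≠ p since k ≥ 1. So xy²z is not a palindrome, i.e. xy²z ∉ L.

This contradicts the pumping lemma, which requires xy^i z ∈ L for all i ≥ 0.
Hence L = {w ∈ {a,b}* : w = w^R} is not regular. ∎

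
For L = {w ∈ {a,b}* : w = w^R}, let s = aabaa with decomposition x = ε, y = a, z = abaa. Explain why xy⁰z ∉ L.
xy⁰z = abaa ∉ L

Pumping with i = 0 replaces y = a by y⁰ = ε:
- Original: s = xyz = aabaa; aabaa reversed is aabaa, the same string, so it is a palindrome and is in L
- Pumped: xy⁰z = ε · ε · abaa = abaa
- abaa reversed is aaba ≠ abaa, so it is not a palindrome and is not in L

The pumping lemma would require xy⁰z ∈ L, so this decomposition yields a contradiction.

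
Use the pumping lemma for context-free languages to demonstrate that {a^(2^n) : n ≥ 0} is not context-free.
Assume for contradiction that L is context-free, and let p ≥ 1 be the pumping length given by the pumping lemma for CFLs.
Choose s = a^(2^p). Then s ∈ L and |s| = 2^p ≥ p.
By the CFL pumping lemma, s = uvxyz for some u, v, x, y, z with |vxy| ≤ p, |vy| ≥ 1, and uv^i xy^i z ∈ L for every i ≥ 0.
All symbols are a's, so only lengths matter: let k = |vy|, with 1 ≤ k ≤ |vxy| ≤ p < 2^p.

Take i = 2: |uv²xy²z| = 2^p + k, and 2^p < 2^p + k < 2^p + 2^p = 2^(p+1).
So the length lies strictly between consecutive powers of two and is not a power of 2; uv²xy²z ∉ L.

This contradicts the CFL pumping lemma, which requires uv^i xy^i z ∈ L for all i ≥ 0.
Hence L = {a^(2^n) : n ≥ 0} is not context-free. ∎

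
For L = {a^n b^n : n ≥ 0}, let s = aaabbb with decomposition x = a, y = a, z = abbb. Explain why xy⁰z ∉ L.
xy⁰z = aabbb ∉ L

Pumping with i = 0 replaces y = a by y⁰ = ε:
- Original: s = xyz = aaabbb; aaabbb = a^3 b^3 has equal counts (3 = 3), so it is in L
- Pumped: xy⁰z = a · ε · abbb = aabbb
- aabbb has 2 a's and 3 b's; 2 ≠ 3, so it is not in L

The pumping lemma would require xy⁰z ∈ L, so this decomposition yields a contradiction.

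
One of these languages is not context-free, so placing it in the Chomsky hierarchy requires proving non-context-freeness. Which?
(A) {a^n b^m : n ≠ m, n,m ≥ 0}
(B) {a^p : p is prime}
(B) {a^p : p is prime}

(B) {a^p : p is prime} requires the CFL pumping lemma.

- {a^n b^m : n ≠ m, n,m ≥ 0} is context-free (but not regular)
  • Can be shown non-regular with the regular pumping lemma
  • After pumping a's, we can make n = m

- {a^p : p is prime} is NOT context-free
  • Requires the CFL pumping lemma to prove
  • The CFL pumping lemma also fails because prime gaps are unbounded

The CFL pumping lemma is "stronger" in that it can prove non-membership
in the larger class of context-free languages.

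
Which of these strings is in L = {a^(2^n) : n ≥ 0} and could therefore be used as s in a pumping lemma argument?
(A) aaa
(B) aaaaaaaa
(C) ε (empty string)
(B) aaaaaaaa

The pumping lemma is applied to a string s that lies in L, so first check membership of each option:
- (A) aaa has length 3, strictly between 2^1 = 2 and 2^2 = 4, so it is not in L ✗
- (B) aaaaaaaa has length 8 = 2^3, so it is in L ✓
- (C) ε has length 0, which is not a power of 2, so it is not in L ✗

Only (B) aaaaaaaa is in L, so it is the only candidate that could play the role of s.
(In a complete proof one picks s in terms of the pumping length p so that |s| ≥ p is guaranteed; a fixed string like aaaaaaaa illustrates the shape of such an s.)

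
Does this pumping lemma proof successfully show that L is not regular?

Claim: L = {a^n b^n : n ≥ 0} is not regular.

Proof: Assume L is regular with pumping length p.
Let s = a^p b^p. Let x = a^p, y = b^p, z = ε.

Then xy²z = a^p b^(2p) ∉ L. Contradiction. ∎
The proof is INCORRECT.

Error: The decomposition violates |xy| ≤ p.
With x = a^p and y = b^p, we have |xy| = 2p > p.
The pumping lemma requires |xy| ≤ p, so y must be within the first p characters.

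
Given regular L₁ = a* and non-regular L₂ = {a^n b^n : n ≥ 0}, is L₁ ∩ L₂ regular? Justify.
Yes — L₁ ∩ L₂ is regular.

A string of a* contains no b's, and the only string of {a^n b^n} with no b's is ε (n = 0). So L₁ ∩ L₂ = {ε}, a finite language, which is regular.

Note that the bare facts "L₁ regular, L₂ non-regular" do not settle the question by themselves: the closure of regular languages under ∪, ∩, complement and difference applies only when BOTH operands are regular. With a non-regular operand the result can come out regular or non-regular depending on the specific languages, so one has to work out L₁ ∩ L₂ for this particular pair, as above.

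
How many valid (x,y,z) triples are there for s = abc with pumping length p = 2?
3

For s = 'abc' with pumping length p = 2:

Constraints: |xy| ≤ 2, |y| > 0

Valid decompositions (|xy| ≤ p, |y| ≥ 1):
  • x='', y='a', z='bc'
  • x='a', y='b', z='c'
  • x='', y='ab', z='c'

Total count: 3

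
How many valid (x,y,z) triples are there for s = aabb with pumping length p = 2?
3

For s = 'aabb' with pumping length p = 2:

Constraints: |xy| ≤ 2, |y| > 0

Valid decompositions (|xy| ≤ p, |y| ≥ 1):
  • x='', y='a', z='abb'
  • x='a', y='a', z='bb'
  • x='', y='aa', z='bb'

Total count: 3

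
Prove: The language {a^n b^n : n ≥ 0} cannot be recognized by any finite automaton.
Assume for contradiction that L is regular, and let p ≥ 1 be the pumping length given by the pumping lemma.
Choose s = a^p b^p. Then s ∈ L and |s| = 2p ≥ p.
By the pumping lemma, s = xyz for some x, y, z with |xy| ≤ p, |y| ≥ 1, and xy^i z ∈ L for every i ≥ 0.
Since |xy| ≤ p and the first p symbols of s are all a's, we must have y = a^k for some k with 1 ≤ k ≤ p.

Take i = 2: xy²z = a^(p + k) b^p.
This string has p + k a's but p b's, and p + k > p because k ≥ 1. So xy²z ∉ L.

This contradicts the pumping lemma, which requires xy^i z ∈ L for all i ≥ 0.
Hence L = {a^n b^n : n ≥ 0} is not regular. ∎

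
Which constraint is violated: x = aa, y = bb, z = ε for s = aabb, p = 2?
Violated: |xy| ≤ p

The decomposition x = aa, y = bb, z = ε for s = aabb with p = 2
violates the constraint: |xy| ≤ p

|xy| = |aabb| = 4 > 2 = p. The decomposition puts too many characters in xy.

Pumping lemma constraints:
1. xyz = s (decomposition is valid)
2. |xy| ≤ p
3. |y| > 0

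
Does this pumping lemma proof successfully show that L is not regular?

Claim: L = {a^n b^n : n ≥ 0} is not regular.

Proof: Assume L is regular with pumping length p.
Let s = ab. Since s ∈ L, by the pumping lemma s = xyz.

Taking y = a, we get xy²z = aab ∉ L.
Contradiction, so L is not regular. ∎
The proof is INCORRECT.

Error: The string s = ab may be shorter than p.
The pumping lemma only applies to strings with |s| ≥ p, and p is not under our control.
We must choose s in terms of p, e.g. s = a^p b^p, to ensure |s| ≥ p.
(The proof also fixes one particular y; a valid argument must handle every decomposition with |xy| ≤ p and |y| ≥ 1 — for s = a^p b^p this forces y = a^k, and then xy²z = a^(p+k) b^p ∉ L.)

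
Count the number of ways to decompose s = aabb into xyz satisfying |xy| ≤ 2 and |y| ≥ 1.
3

For s = 'aabb' with pumping length p = 2:

Constraints: |xy| ≤ 2, |y| > 0

Valid decompositions (|xy| ≤ p, |y| ≥ 1):
  • x='', y='a', z='abb'
  • x='a', y='a', z='bb'
  • x='', y='aa', z='bb'

Total count: 3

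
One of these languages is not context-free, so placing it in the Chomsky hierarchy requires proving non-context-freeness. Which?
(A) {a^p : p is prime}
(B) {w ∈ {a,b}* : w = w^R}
(A) {a^p : p is prime}

(A) {a^p : p is prime} requires the CFL pumping lemma.

- {w ∈ {a,b}* : w = w^R} is context-free (but not regular)
  • Can be shown non-regular with the regular pumping lemma
  • After pumping, the string is no longer symmetric

- {a^p : p is prime} is NOT context-free
  • Requires the CFL pumping lemma to prove
  • The CFL pumping lemma also fails because prime gaps are unbounded

The CFL pumping lemma is "stronger" in that it can prove non-membership
in the larger class of context-free languages.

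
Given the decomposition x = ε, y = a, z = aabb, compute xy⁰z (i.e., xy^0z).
aabb

Given x = '', y = 'a', z = 'aabb' and i = 0:

xy^0z = x + y·y·...·y (0 times) + z
       = '' + 'a'^0 + 'aabb'
       = '' + '' + 'aabb'
       = 'aabb'

The pumped string is 'aabb' with length 4.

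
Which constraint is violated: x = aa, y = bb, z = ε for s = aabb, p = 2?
Violated: |xy| ≤ p

The decomposition x = aa, y = bb, z = ε for s = aabb with p = 2
violates the constraint: |xy| ≤ p

|xy| = |aabb| = 4 > 2 = p. The decomposition puts too many characters in xy.

Pumping lemma constraints:
1. xyz = s (decomposition is valid)
2. |xy| ≤ p
3. |y| > 0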